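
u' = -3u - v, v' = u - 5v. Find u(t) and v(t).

u(t) = K_1e^(-4t) + K_2te^(-4t) + 2K_2e^(-4t), v(t) = K_1e^(-4t) + K_2te^(-4t) + K_2e^(-4t)

Coefficient matrix A = [[-3, -1], [1, -5]].
Characteristic polynomial det(A - λI) = λ^2 + 8λ + 16 = 0.
Single eigenvalue λ = -4 with algebraic multiplicity 2.
Eigenvector v = (1,1); generalized eigenvector w with (A-λI)w=v is (2,1).
General solution: e^(-4t)[K_1·v + K_2·(t·v + w)].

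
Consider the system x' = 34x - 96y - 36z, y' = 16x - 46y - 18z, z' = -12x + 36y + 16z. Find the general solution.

x(t) = -6c_1e^(-2t) + 3c_2e^(2t) - 2c_3e^(4t), y(t) = -3c_1e^(-2t) + c_2e^(2t) - c_3e^(4t), z(t) = 2c_1e^(-2t) + c_3e^(4t)

Coefficient matrix A = [[34, -96, -36], [16, -46, -18], [-12, 36, 16]].
det(A - λI) = 0 gives eigenvalues λ = -2, 2, 4.
For λ=-2: eigenvector (-6,-3,2).
For λ=2: eigenvector (3,1,0).
For λ=4: eigenvector (-2,-1,1).
General solution: c_1e^(-2t)(-6,-3,2) + c_2e^(2t)(3,1,0) + c_3e^(4t)(-2,-1,1).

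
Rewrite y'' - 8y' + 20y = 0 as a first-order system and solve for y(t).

Let x_1 = y, x_2 = y'. Then x_1' = x_2 and x_2' = -20x_1 + 8x_2.
A = [[0,1],[-20,8]]; det(A-λI) = λ^2 - 8λ + 20.
Eigenvalues λ = 4 ± 2i.

y(t) = c_1e^(4t)cos(2t) + c_2e^(4t)sin(2t)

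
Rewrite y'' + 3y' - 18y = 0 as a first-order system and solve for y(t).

Let x_1 = y, x_2 = y'. Then x_1' = x_2 and x_2' = 18x_1 - 3x_2.
A = [[0,1],[18,-3]]; det(A-λI) = λ^2 + 3λ - 18.
Eigenvalues λ = 3, -6 with eigenvectors (1,3), (1,-6).

y(t) = c_1e^(3t) + c_2e^(-6t)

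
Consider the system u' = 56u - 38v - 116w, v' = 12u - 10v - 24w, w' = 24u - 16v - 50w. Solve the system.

Coefficient matrix A = [[56, -38, -116], [12, -10, -24], [24, -16, -50]].
det(A - λI) = 0 gives eigenvalues λ = -4, -2, 2.
For λ=-4: eigenvector (9,2,4).
For λ=-2: eigenvector (2,0,1).
For λ=2: eigenvector (-5,-1,-2).
General solution: K_1e^(-4t)(9,2,4) + K_2e^(-2t)(2,0,1) + K_3e^(2t)(-5,-1,-2).

u(t) = 9K_1e^(-4t) + 2K_2e^(-2t) - 5K_3e^(2t), v(t) = 2K_1e^(-4t) - K_3e^(2t), w(t) = 4K_1e^(-4t) + K_2e^(-2t) - 2K_3e^(2t)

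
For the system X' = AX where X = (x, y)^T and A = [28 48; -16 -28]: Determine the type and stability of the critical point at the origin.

A = [[28,48],[-16,-28]]; det(A-λI) = λ^2 - 16.
λ = -4, 4: opposite signs.

saddle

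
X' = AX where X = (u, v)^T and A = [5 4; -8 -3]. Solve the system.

Coefficient matrix A = [[5, 4], [-8, -3]].
Characteristic polynomial det(A - λI) = λ^2 - 2λ + 17 = 0.
Eigenvalues λ = 1 ± 4i (complex conjugate pair).
For λ=1+4i: an eigenvector is (-1,1) - i(0,1) = (-1, 1 - i).
A real fundamental pair from Re and Im of e^((1+4i)t)v: X_1 = e^(t)(cos(4t)·(-1,1) + sin(4t)·(0,1)), X_2 = e^(t)(sin(4t)·(-1,1) - cos(4t)·(0,1)).
General solution: c_1X_1 + c_2X_2.

u(t) = -c_1e^(t)cos(4t) - c_2e^(t)sin(4t), v(t) = c_1e^(t)sin(4t) + c_1e^(t)cos(4t) + c_2e^(t)sin(4t) - c_2e^(t)cos(4t)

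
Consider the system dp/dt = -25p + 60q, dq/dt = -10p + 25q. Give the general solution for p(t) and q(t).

p(t) = -3c_1e^(-5t) - 2c_2e^(5t), q(t) = -c_1e^(-5t) - c_2e^(5t)

Coefficient matrix A = [[-25, 60], [-10, 25]].
Characteristic polynomial det(A - λI) = λ^2 - 25 = 0.
Eigenvalues λ = -5, 5.
For λ=-5: (A-λI) row 1 is [-20, 60], so an eigenvector is (-3, -1).
For λ=5: (A-λI) row 1 is [-30, 60], so an eigenvector is (-2, -1).
General solution: c_1e^(-5t)(-3,-1) + c_2e^(5t)(-2,-1).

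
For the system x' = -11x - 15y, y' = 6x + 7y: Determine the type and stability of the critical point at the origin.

stable spiral

A = [[-11,-15],[6,7]]; det(A-λI) = λ^2 + 4λ + 13.
λ = -2 ± 3i: negative real part.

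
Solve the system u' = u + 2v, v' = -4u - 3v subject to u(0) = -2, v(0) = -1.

u(t) = -3e^(-t)sin(2t) - 2e^(-t)cos(2t), v(t) = 5e^(-t)sin(2t) - e^(-t)cos(2t)

Coefficient matrix A = [[1, 2], [-4, -3]].
Characteristic polynomial det(A - λI) = λ^2 + 2λ + 5 = 0.
Eigenvalues λ = -1 ± 2i (complex conjugate pair).
For λ=-1+2i: an eigenvector is (-1,1) - i(0,1) = (-1, 1 - i).
A real fundamental pair from Re and Im of e^((-1+2i)t)v: X_1 = e^(-t)(cos(2t)·(-1,1) + sin(2t)·(0,1)), X_2 = e^(-t)(sin(2t)·(-1,1) - cos(2t)·(0,1)).
General solution: c_1X_1 + c_2X_2.
Applying u(0)=-2, v(0)=-1 gives c_1=2, c_2=3.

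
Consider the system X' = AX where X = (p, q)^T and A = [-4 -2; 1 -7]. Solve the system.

p(t) = -c_1e^(-6t) + 2c_2e^(-5t), q(t) = -c_1e^(-6t) + c_2e^(-5t)

Coefficient matrix A = [[-4, -2], [1, -7]].
Characteristic polynomial det(A - λI) = λ^2 + 11λ + 30 = 0.
Eigenvalues λ = -6, -5.
For λ=-6: (A-λI) row 1 is [2, -2], so an eigenvector is (-1, -1).
For λ=-5: (A-λI) row 1 is [1, -2], so an eigenvector is (2, 1).
General solution: c_1e^(-6t)(-1,-1) + c_2e^(-5t)(2,1).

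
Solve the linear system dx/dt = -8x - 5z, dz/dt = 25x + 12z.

Coefficient matrix A = [[-8, -5], [25, 12]].
Characteristic polynomial det(A - λI) = λ^2 - 4λ + 29 = 0.
Eigenvalues λ = 2 ± 5i (complex conjugate pair).
For λ=2+5i: an eigenvector is (1,-2) - i(0,1) = (1, -2 - i).
A real fundamental pair from Re and Im of e^((2+5i)t)v: X_1 = e^(2t)(cos(5t)·(1,-2) + sin(5t)·(0,1)), X_2 = e^(2t)(sin(5t)·(1,-2) - cos(5t)·(0,1)).
General solution: c_1X_1 + c_2X_2.

x(t) = c_1e^(2t)cos(5t) + c_2e^(2t)sin(5t), z(t) = c_1e^(2t)sin(5t) - 2c_1e^(2t)cos(5t) - 2c_2e^(2t)sin(5t) - c_2e^(2t)cos(5t)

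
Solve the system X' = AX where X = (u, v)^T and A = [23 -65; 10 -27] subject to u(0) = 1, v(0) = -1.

Coefficient matrix A = [[23, -65], [10, -27]].
Characteristic polynomial det(A - λI) = λ^2 + 4λ + 29 = 0.
Eigenvalues λ = -2 ± 5i (complex conjugate pair).
For λ=-2+5i: an eigenvector is (-3,-1) - i(-2,-1) = (-3 + 2i, -1 + i).
A real fundamental pair from Re and Im of e^((-2+5i)t)v: X_1 = e^(-2t)(cos(5t)·(-3,-1) + sin(5t)·(-2,-1)), X_2 = e^(-2t)(sin(5t)·(-3,-1) - cos(5t)·(-2,-1)).
General solution: c_1X_1 + c_2X_2.
Applying u(0)=1, v(0)=-1 gives c_1=-3, c_2=-4.

u(t) = 18e^(-2t)sin(5t) + e^(-2t)cos(5t), v(t) = 7e^(-2t)sin(5t) - e^(-2t)cos(5t)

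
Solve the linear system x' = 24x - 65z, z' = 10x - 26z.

x(t) = -2C_1e^(-t)sin(5t) - 3C_1e^(-t)cos(5t) - 3C_2e^(-t)sin(5t) + 2C_2e^(-t)cos(5t), z(t) = -C_1e^(-t)sin(5t) - C_1e^(-t)cos(5t) - C_2e^(-t)sin(5t) + C_2e^(-t)cos(5t)

Coefficient matrix A = [[24, -65], [10, -26]].
Characteristic polynomial det(A - λI) = λ^2 + 2λ + 26 = 0.
Eigenvalues λ = -1 ± 5i (complex conjugate pair).
For λ=-1+5i: an eigenvector is (-3,-1) - i(-2,-1) = (-3 + 2i, -1 + i).
A real fundamental pair from Re and Im of e^((-1+5i)t)v: X_1 = e^(-t)(cos(5t)·(-3,-1) + sin(5t)·(-2,-1)), X_2 = e^(-t)(sin(5t)·(-3,-1) - cos(5t)·(-2,-1)).
General solution: C_1X_1 + C_2X_2.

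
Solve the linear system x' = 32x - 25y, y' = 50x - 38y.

Coefficient matrix A = [[32, -25], [50, -38]].
Characteristic polynomial det(A - λI) = λ^2 + 6λ + 34 = 0.
Eigenvalues λ = -3 ± 5i (complex conjugate pair).
For λ=-3+5i: an eigenvector is (-1,-1) - i(-2,-3) = (-1 + 2i, -1 + 3i).
A real fundamental pair from Re and Im of e^((-3+5i)t)v: X_1 = e^(-3t)(cos(5t)·(-1,-1) + sin(5t)·(-2,-3)), X_2 = e^(-3t)(sin(5t)·(-1,-1) - cos(5t)·(-2,-3)).
General solution: C_1X_1 + C_2X_2.

x(t) = -2C_1e^(-3t)sin(5t) - C_1e^(-3t)cos(5t) - C_2e^(-3t)sin(5t) + 2C_2e^(-3t)cos(5t), y(t) = -3C_1e^(-3t)sin(5t) - C_1e^(-3t)cos(5t) - C_2e^(-3t)sin(5t) + 3C_2e^(-3t)cos(5t)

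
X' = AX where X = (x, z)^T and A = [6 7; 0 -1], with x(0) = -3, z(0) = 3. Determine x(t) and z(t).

x(t) = -3e^(-t), z(t) = 3e^(-t)

Coefficient matrix A = [[6, 7], [0, -1]].
Characteristic polynomial det(A - λI) = λ^2 - 5λ - 6 = 0.
Eigenvalues λ = 6, -1.
For λ=6: (A-λI) row 1 is [0, 7], so an eigenvector is (-1, 0).
For λ=-1: (A-λI) row 1 is [7, 7], so an eigenvector is (-1, 1).
General solution: K_1e^(6t)(-1,0) + K_2e^(-t)(-1,1).
Applying x(0)=-3, z(0)=3 gives K_1=0, K_2=3.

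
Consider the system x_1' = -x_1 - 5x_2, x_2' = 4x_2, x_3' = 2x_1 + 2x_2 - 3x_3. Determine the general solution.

x_1(t) = -K_1e^(4t) + K_2e^(-t), x_2(t) = K_1e^(4t), x_3(t) = K_2e^(-t) + K_3e^(-3t)

Coefficient matrix A = [[-1, -5, 0], [0, 4, 0], [2, 2, -3]].
det(A - λI) = 0 gives eigenvalues λ = 4, -1, -3.
For λ=4: eigenvector (-1,1,0).
For λ=-1: eigenvector (1,0,1).
For λ=-3: eigenvector (0,0,1).
General solution: K_1e^(4t)(-1,1,0) + K_2e^(-t)(1,0,1) + K_3e^(-3t)(0,0,1).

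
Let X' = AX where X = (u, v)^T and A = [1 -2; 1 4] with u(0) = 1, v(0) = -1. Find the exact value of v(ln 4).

-64

A = [[1,-2],[1,4]]; eigenvalues λ = 3, 2.
Eigenvectors: (1,-1) for λ=3, (2,-1) for λ=2.
From the initial condition, c_1 = 1, c_2 = 0.
v(ln 4) = (1)(4^3)(-1) + (0)(4^2)(-1) = -64.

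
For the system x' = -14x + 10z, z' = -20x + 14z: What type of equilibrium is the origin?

center

A = [[-14,10],[-20,14]]; det(A-λI) = λ^2 + 4.
λ = 0 ± 2i: zero real part.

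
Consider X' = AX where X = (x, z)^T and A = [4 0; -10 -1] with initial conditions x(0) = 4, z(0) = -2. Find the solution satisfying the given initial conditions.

x(t) = 4e^(4t), z(t) = -8e^(4t) + 6e^(-t)

Coefficient matrix A = [[4, 0], [-10, -1]].
Characteristic polynomial det(A - λI) = λ^2 - 3λ - 4 = 0.
Eigenvalues λ = 4, -1.
For λ=4: (A-λI) row 2 is [-10, -5], so an eigenvector is (-1, 2).
For λ=-1: (A-λI) row 1 is [5, 0], so an eigenvector is (0, 1).
General solution: C_1e^(4t)(-1,2) + C_2e^(-t)(0,1).
Applying x(0)=4, z(0)=-2 gives C_1=-4, C_2=6.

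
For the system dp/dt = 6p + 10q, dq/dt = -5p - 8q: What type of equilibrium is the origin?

A = [[6,10],[-5,-8]]; det(A-λI) = λ^2 + 2λ + 2.
λ = -1 ± i: negative real part.

stable spiral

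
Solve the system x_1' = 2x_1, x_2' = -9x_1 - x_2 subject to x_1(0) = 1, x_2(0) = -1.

x_1(t) = e^(2t), x_2(t) = -3e^(2t) + 2e^(-t)

Coefficient matrix A = [[2, 0], [-9, -1]].
Characteristic polynomial det(A - λI) = λ^2 - λ - 2 = 0.
Eigenvalues λ = 2, -1.
For λ=2: (A-λI) row 2 is [-9, -3], so an eigenvector is (1, -3).
For λ=-1: (A-λI) row 1 is [3, 0], so an eigenvector is (0, 1).
General solution: K_1e^(2t)(1,-3) + K_2e^(-t)(0,1).
Applying x_1(0)=1, x_2(0)=-1 gives K_1=1, K_2=2.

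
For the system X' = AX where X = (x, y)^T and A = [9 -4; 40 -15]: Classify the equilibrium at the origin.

A = [[9,-4],[40,-15]]; det(A-λI) = λ^2 + 6λ + 25.
λ = -3 ± 4i: negative real part.

stable spiral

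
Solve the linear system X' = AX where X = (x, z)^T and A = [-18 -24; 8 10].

Coefficient matrix A = [[-18, -24], [8, 10]].
Characteristic polynomial det(A - λI) = λ^2 + 8λ + 12 = 0.
Eigenvalues λ = -2, -6.
For λ=-2: (A-λI) row 1 is [-16, -24], so an eigenvector is (-3, 2).
For λ=-6: (A-λI) row 1 is [-12, -24], so an eigenvector is (-2, 1).
General solution: K_1e^(-2t)(-3,2) + K_2e^(-6t)(-2,1).

x(t) = -3K_1e^(-2t) - 2K_2e^(-6t), z(t) = 2K_1e^(-2t) + K_2e^(-6t)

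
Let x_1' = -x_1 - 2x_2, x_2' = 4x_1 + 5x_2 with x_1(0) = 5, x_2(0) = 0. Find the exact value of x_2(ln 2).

60

A = [[-1,-2],[4,5]]; eigenvalues λ = 3, 1.
Eigenvectors: (-1,2) for λ=3, (1,-1) for λ=1.
From the initial condition, c_1 = 5, c_2 = 10.
x_2(ln 2) = (5)(2^3)(2) + (10)(2^1)(-1) = 60.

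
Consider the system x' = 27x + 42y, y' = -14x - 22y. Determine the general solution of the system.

Coefficient matrix A = [[27, 42], [-14, -22]].
Characteristic polynomial det(A - λI) = λ^2 - 5λ - 6 = 0.
Eigenvalues λ = 6, -1.
For λ=6: (A-λI) row 1 is [21, 42], so an eigenvector is (-2, 1).
For λ=-1: (A-λI) row 1 is [28, 42], so an eigenvector is (3, -2).
General solution: K_1e^(6t)(-2,1) + K_2e^(-t)(3,-2).

x(t) = -2K_1e^(6t) + 3K_2e^(-t), y(t) = K_1e^(6t) - 2K_2e^(-t)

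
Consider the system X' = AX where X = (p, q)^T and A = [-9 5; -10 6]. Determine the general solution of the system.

p(t) = -C_1e^(t) + C_2e^(-4t), q(t) = -2C_1e^(t) + C_2e^(-4t)

Coefficient matrix A = [[-9, 5], [-10, 6]].
Characteristic polynomial det(A - λI) = λ^2 + 3λ - 4 = 0.
Eigenvalues λ = 1, -4.
For λ=1: (A-λI) row 1 is [-10, 5], so an eigenvector is (-1, -2).
For λ=-4: (A-λI) row 1 is [-5, 5], so an eigenvector is (1, 1).
General solution: C_1e^(t)(-1,-2) + C_2e^(-4t)(1,1).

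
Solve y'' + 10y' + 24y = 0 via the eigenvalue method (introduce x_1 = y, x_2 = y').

y(t) = C_1e^(-4t) + C_2e^(-6t)

Let x_1 = y, x_2 = y'. Then x_1' = x_2 and x_2' = -24x_1 - 10x_2.
A = [[0,1],[-24,-10]]; det(A-λI) = λ^2 + 10λ + 24.
Eigenvalues λ = -4, -6 with eigenvectors (1,-4), (1,-6).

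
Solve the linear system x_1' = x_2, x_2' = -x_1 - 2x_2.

x_1(t) = -C_1e^(-t) - C_2te^(-t), x_2(t) = C_1e^(-t) + C_2te^(-t) - C_2e^(-t)

Coefficient matrix A = [[0, 1], [-1, -2]].
Characteristic polynomial det(A - λI) = λ^2 + 2λ + 1 = 0.
Single eigenvalue λ = -1 with algebraic multiplicity 2.
Eigenvector v = (-1,1); generalized eigenvector w with (A-λI)w=v is (0,-1).
General solution: e^(-t)[C_1·v + C_2·(t·v + w)].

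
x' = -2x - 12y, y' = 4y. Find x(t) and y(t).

Coefficient matrix A = [[-2, -12], [0, 4]].
Characteristic polynomial det(A - λI) = λ^2 - 2λ - 8 = 0.
Eigenvalues λ = -2, 4.
For λ=-2: (A-λI) row 1 is [0, -12], so an eigenvector is (-1, 0).
For λ=4: (A-λI) row 1 is [-6, -12], so an eigenvector is (-2, 1).
General solution: c_1e^(-2t)(-1,0) + c_2e^(4t)(-2,1).

x(t) = -c_1e^(-2t) - 2c_2e^(4t), y(t) = c_2e^(4t)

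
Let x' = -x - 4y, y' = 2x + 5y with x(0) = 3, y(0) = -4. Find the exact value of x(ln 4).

A = [[-1,-4],[2,5]]; eigenvalues λ = 3, 1.
Eigenvectors: (-1,1) for λ=3, (2,-1) for λ=1.
From the initial condition, c_1 = -5, c_2 = -1.
x(ln 4) = (-5)(4^3)(-1) + (-1)(4^1)(2) = 312.

312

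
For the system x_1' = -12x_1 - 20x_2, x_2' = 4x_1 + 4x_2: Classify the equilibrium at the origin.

A = [[-12,-20],[4,4]]; det(A-λI) = λ^2 + 8λ + 32.
λ = -4 ± 4i: negative real part.

stable spiral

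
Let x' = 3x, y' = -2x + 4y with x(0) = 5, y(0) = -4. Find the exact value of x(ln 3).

A = [[3,0],[-2,4]]; eigenvalues λ = 4, 3.
Eigenvectors: (0,-1) for λ=4, (1,2) for λ=3.
From the initial condition, c_1 = 14, c_2 = 5.
x(ln 3) = (14)(3^4)(0) + (5)(3^3)(1) = 135.

135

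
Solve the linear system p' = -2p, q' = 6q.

p(t) = -K_2e^(-2t), q(t) = K_1e^(6t)

Coefficient matrix A = [[-2, 0], [0, 6]].
Characteristic polynomial det(A - λI) = λ^2 - 4λ - 12 = 0.
Eigenvalues λ = 6, -2.
For λ=6: (A-λI) row 1 is [-8, 0], so an eigenvector is (0, 1).
For λ=-2: (A-λI) row 2 is [0, 8], so an eigenvector is (-1, 0).
General solution: K_1e^(6t)(0,1) + K_2e^(-2t)(-1,0).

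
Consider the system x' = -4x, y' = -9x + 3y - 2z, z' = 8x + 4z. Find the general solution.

Coefficient matrix A = [[-4, 0, 0], [-9, 3, -2], [8, 0, 4]].
det(A - λI) = 0 gives eigenvalues λ = 3, -4, 4.
For λ=3: eigenvector (0,1,0).
For λ=-4: eigenvector (1,1,-1).
For λ=4: eigenvector (0,-2,1).
General solution: c_1e^(3t)(0,1,0) + c_2e^(-4t)(1,1,-1) + c_3e^(4t)(0,-2,1).

x(t) = c_2e^(-4t), y(t) = c_1e^(3t) + c_2e^(-4t) - 2c_3e^(4t), z(t) = -c_2e^(-4t) + c_3e^(4t)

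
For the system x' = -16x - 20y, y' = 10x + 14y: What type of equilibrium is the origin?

A = [[-16,-20],[10,14]]; det(A-λI) = λ^2 + 2λ - 24.
λ = 4, -6: opposite signs.

saddle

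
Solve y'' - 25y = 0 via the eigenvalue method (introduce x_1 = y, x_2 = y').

y(t) = C_1e^(5t) + C_2e^(-5t)

Let x_1 = y, x_2 = y'. Then x_1' = x_2 and x_2' = 25x_1.
A = [[0,1],[25,0]]; det(A-λI) = λ^2 - 25.
Eigenvalues λ = 5, -5 with eigenvectors (1,5), (1,-5).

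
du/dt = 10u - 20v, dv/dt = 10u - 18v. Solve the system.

u(t) = C_1e^(-4t)sin(2t) + 3C_1e^(-4t)cos(2t) + 3C_2e^(-4t)sin(2t) - C_2e^(-4t)cos(2t), v(t) = C_1e^(-4t)sin(2t) + 2C_1e^(-4t)cos(2t) + 2C_2e^(-4t)sin(2t) - C_2e^(-4t)cos(2t)

Coefficient matrix A = [[10, -20], [10, -18]].
Characteristic polynomial det(A - λI) = λ^2 + 8λ + 20 = 0.
Eigenvalues λ = -4 ± 2i (complex conjugate pair).
For λ=-4+2i: an eigenvector is (3,2) - i(1,1) = (3 - i, 2 - i).
A real fundamental pair from Re and Im of e^((-4+2i)t)v: X_1 = e^(-4t)(cos(2t)·(3,2) + sin(2t)·(1,1)), X_2 = e^(-4t)(sin(2t)·(3,2) - cos(2t)·(1,1)).
General solution: C_1X_1 + C_2X_2.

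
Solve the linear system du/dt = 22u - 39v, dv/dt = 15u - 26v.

u(t) = 3c_1e^(-2t)sin(3t) + 2c_1e^(-2t)cos(3t) + 2c_2e^(-2t)sin(3t) - 3c_2e^(-2t)cos(3t), v(t) = 2c_1e^(-2t)sin(3t) + c_1e^(-2t)cos(3t) + c_2e^(-2t)sin(3t) - 2c_2e^(-2t)cos(3t)

Coefficient matrix A = [[22, -39], [15, -26]].
Characteristic polynomial det(A - λI) = λ^2 + 4λ + 13 = 0.
Eigenvalues λ = -2 ± 3i (complex conjugate pair).
For λ=-2+3i: an eigenvector is (2,1) - i(3,2) = (2 - 3i, 1 - 2i).
A real fundamental pair from Re and Im of e^((-2+3i)t)v: X_1 = e^(-2t)(cos(3t)·(2,1) + sin(3t)·(3,2)), X_2 = e^(-2t)(sin(3t)·(2,1) - cos(3t)·(3,2)).
General solution: c_1X_1 + c_2X_2.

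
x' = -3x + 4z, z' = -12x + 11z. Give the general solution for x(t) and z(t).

Coefficient matrix A = [[-3, 4], [-12, 11]].
Characteristic polynomial det(A - λI) = λ^2 - 8λ + 15 = 0.
Eigenvalues λ = 3, 5.
For λ=3: (A-λI) row 1 is [-6, 4], so an eigenvector is (2, 3).
For λ=5: (A-λI) row 1 is [-8, 4], so an eigenvector is (1, 2).
General solution: K_1e^(3t)(2,3) + K_2e^(5t)(1,2).

x(t) = 2K_1e^(3t) + K_2e^(5t), z(t) = 3K_1e^(3t) + 2K_2e^(5t)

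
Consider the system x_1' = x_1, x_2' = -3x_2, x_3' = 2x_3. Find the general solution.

x_1(t) = K_1e^(t), x_2(t) = K_2e^(-3t), x_3(t) = K_3e^(2t)

Coefficient matrix A = [[1, 0, 0], [0, -3, 0], [0, 0, 2]].
det(A - λI) = 0 gives eigenvalues λ = 1, -3, 2.
For λ=1: eigenvector (1,0,0).
For λ=-3: eigenvector (0,1,0).
For λ=2: eigenvector (0,0,1).
General solution: K_1e^(t)(1,0,0) + K_2e^(-3t)(0,1,0) + K_3e^(2t)(0,0,1).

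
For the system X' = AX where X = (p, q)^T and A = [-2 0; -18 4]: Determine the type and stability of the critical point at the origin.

A = [[-2,0],[-18,4]]; det(A-λI) = λ^2 - 2λ - 8.
λ = 4, -2: opposite signs.

saddle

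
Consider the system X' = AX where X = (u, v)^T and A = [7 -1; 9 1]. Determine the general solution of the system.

Coefficient matrix A = [[7, -1], [9, 1]].
Characteristic polynomial det(A - λI) = λ^2 - 8λ + 16 = 0.
Single eigenvalue λ = 4 with algebraic multiplicity 2.
Eigenvector v = (1,3); generalized eigenvector w with (A-λI)w=v is (1,2).
General solution: e^(4t)[C_1·v + C_2·(t·v + w)].

u(t) = C_1e^(4t) + C_2te^(4t) + C_2e^(4t), v(t) = 3C_1e^(4t) + 3C_2te^(4t) + 2C_2e^(4t)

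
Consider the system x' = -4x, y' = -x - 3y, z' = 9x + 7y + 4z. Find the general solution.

Coefficient matrix A = [[-4, 0, 0], [-1, -3, 0], [9, 7, 4]].
det(A - λI) = 0 gives eigenvalues λ = -4, -3, 4.
For λ=-4: eigenvector (-1,-1,2).
For λ=-3: eigenvector (0,-1,1).
For λ=4: eigenvector (0,0,1).
General solution: C_1e^(-4t)(-1,-1,2) + C_2e^(-3t)(0,-1,1) + C_3e^(4t)(0,0,1).

x(t) = -C_1e^(-4t), y(t) = -C_1e^(-4t) - C_2e^(-3t), z(t) = 2C_1e^(-4t) + C_2e^(-3t) + C_3e^(4t)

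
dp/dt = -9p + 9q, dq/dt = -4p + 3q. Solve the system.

p(t) = -3C_1e^(-3t) - 3C_2te^(-3t) + 2C_2e^(-3t), q(t) = -2C_1e^(-3t) - 2C_2te^(-3t) + C_2e^(-3t)

Coefficient matrix A = [[-9, 9], [-4, 3]].
Characteristic polynomial det(A - λI) = λ^2 + 6λ + 9 = 0.
Single eigenvalue λ = -3 with algebraic multiplicity 2.
Eigenvector v = (-3,-2); generalized eigenvector w with (A-λI)w=v is (2,1).
General solution: e^(-3t)[C_1·v + C_2·(t·v + w)].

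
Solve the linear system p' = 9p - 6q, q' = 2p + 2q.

Coefficient matrix A = [[9, -6], [2, 2]].
Characteristic polynomial det(A - λI) = λ^2 - 11λ + 30 = 0.
Eigenvalues λ = 5, 6.
For λ=5: (A-λI) row 1 is [4, -6], so an eigenvector is (3, 2).
For λ=6: (A-λI) row 1 is [3, -6], so an eigenvector is (-2, -1).
General solution: C_1e^(5t)(3,2) + C_2e^(6t)(-2,-1).

p(t) = 3C_1e^(5t) - 2C_2e^(6t), q(t) = 2C_1e^(5t) - C_2e^(6t)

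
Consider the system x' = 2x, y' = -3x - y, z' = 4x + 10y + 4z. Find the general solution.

Coefficient matrix A = [[2, 0, 0], [-3, -1, 0], [4, 10, 4]].
det(A - λI) = 0 gives eigenvalues λ = -1, 2, 4.
For λ=-1: eigenvector (0,1,-2).
For λ=2: eigenvector (1,-1,3).
For λ=4: eigenvector (0,0,1).
General solution: c_1e^(-t)(0,1,-2) + c_2e^(2t)(1,-1,3) + c_3e^(4t)(0,0,1).

x(t) = c_2e^(2t), y(t) = c_1e^(-t) - c_2e^(2t), z(t) = -2c_1e^(-t) + 3c_2e^(2t) + c_3e^(4t)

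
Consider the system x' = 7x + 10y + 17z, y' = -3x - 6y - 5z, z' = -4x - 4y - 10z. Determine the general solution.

x(t) = 4c_1e^(-4t) + 3c_2e^(-2t) - c_3e^(-3t), y(t) = -c_1e^(-4t) - c_2e^(-2t) + c_3e^(-3t), z(t) = -2c_1e^(-4t) - c_2e^(-2t)

Coefficient matrix A = [[7, 10, 17], [-3, -6, -5], [-4, -4, -10]].
det(A - λI) = 0 gives eigenvalues λ = -4, -2, -3.
For λ=-4: eigenvector (4,-1,-2).
For λ=-2: eigenvector (3,-1,-1).
For λ=-3: eigenvector (-1,1,0).
General solution: c_1e^(-4t)(4,-1,-2) + c_2e^(-2t)(3,-1,-1) + c_3e^(-3t)(-1,1,0).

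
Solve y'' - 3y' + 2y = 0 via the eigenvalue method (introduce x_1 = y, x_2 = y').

y(t) = C_1e^(t) + C_2e^(2t)

Let x_1 = y, x_2 = y'. Then x_1' = x_2 and x_2' = -2x_1 + 3x_2.
A = [[0,1],[-2,3]]; det(A-λI) = λ^2 - 3λ + 2.
Eigenvalues λ = 1, 2 with eigenvectors (1,1), (1,2).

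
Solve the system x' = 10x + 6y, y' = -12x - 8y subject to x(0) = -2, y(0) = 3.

Coefficient matrix A = [[10, 6], [-12, -8]].
Characteristic polynomial det(A - λI) = λ^2 - 2λ - 8 = 0.
Eigenvalues λ = -2, 4.
For λ=-2: (A-λI) row 1 is [12, 6], so an eigenvector is (-1, 2).
For λ=4: (A-λI) row 1 is [6, 6], so an eigenvector is (1, -1).
General solution: K_1e^(-2t)(-1,2) + K_2e^(4t)(1,-1).
Applying x(0)=-2, y(0)=3 gives K_1=1, K_2=-1.

x(t) = -e^(4t) - e^(-2t), y(t) = e^(4t) + 2e^(-2t)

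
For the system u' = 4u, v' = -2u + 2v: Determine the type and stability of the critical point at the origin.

A = [[4,0],[-2,2]]; det(A-λI) = λ^2 - 6λ + 8.
λ = 4, 2: both positive.

unstable node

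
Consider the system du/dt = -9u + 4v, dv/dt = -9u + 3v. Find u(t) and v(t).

u(t) = -2K_1e^(-3t) - 2K_2te^(-3t) - K_2e^(-3t), v(t) = -3K_1e^(-3t) - 3K_2te^(-3t) - 2K_2e^(-3t)

Coefficient matrix A = [[-9, 4], [-9, 3]].
Characteristic polynomial det(A - λI) = λ^2 + 6λ + 9 = 0.
Single eigenvalue λ = -3 with algebraic multiplicity 2.
Eigenvector v = (-2,-3); generalized eigenvector w with (A-λI)w=v is (-1,-2).
General solution: e^(-3t)[K_1·v + K_2·(t·v + w)].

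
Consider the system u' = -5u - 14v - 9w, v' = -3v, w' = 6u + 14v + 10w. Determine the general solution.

Coefficient matrix A = [[-5, -14, -9], [0, -3, 0], [6, 14, 10]].
det(A - λI) = 0 gives eigenvalues λ = 1, -3, 4.
For λ=1: eigenvector (3,0,-2).
For λ=-3: eigenvector (2,1,-2).
For λ=4: eigenvector (-1,0,1).
General solution: c_1e^(t)(3,0,-2) + c_2e^(-3t)(2,1,-2) + c_3e^(4t)(-1,0,1).

u(t) = 3c_1e^(t) + 2c_2e^(-3t) - c_3e^(4t), v(t) = c_2e^(-3t), w(t) = -2c_1e^(t) - 2c_2e^(-3t) + c_3e^(4t)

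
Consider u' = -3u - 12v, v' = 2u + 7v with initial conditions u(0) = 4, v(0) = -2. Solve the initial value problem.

Coefficient matrix A = [[-3, -12], [2, 7]].
Characteristic polynomial det(A - λI) = λ^2 - 4λ + 3 = 0.
Eigenvalues λ = 3, 1.
For λ=3: (A-λI) row 1 is [-6, -12], so an eigenvector is (-2, 1).
For λ=1: (A-λI) row 1 is [-4, -12], so an eigenvector is (3, -1).
General solution: K_1e^(3t)(-2,1) + K_2e^(t)(3,-1).
Applying u(0)=4, v(0)=-2 gives K_1=-2, K_2=0.

u(t) = 4e^(3t), v(t) = -2e^(3t)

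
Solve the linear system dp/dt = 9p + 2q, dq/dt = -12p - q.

Coefficient matrix A = [[9, 2], [-12, -1]].
Characteristic polynomial det(A - λI) = λ^2 - 8λ + 15 = 0.
Eigenvalues λ = 5, 3.
For λ=5: (A-λI) row 1 is [4, 2], so an eigenvector is (-1, 2).
For λ=3: (A-λI) row 1 is [6, 2], so an eigenvector is (-1, 3).
General solution: K_1e^(5t)(-1,2) + K_2e^(3t)(-1,3).

p(t) = -K_1e^(5t) - K_2e^(3t), q(t) = 2K_1e^(5t) + 3K_2e^(3t)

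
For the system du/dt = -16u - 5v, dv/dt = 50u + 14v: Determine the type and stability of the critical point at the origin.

stable spiral

A = [[-16,-5],[50,14]]; det(A-λI) = λ^2 + 2λ + 26.
λ = -1 ± 5i: negative real part.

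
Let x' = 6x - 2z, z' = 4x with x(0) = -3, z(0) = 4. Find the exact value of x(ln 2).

-132

A = [[6,-2],[4,0]]; eigenvalues λ = 4, 2.
Eigenvectors: (-1,-1) for λ=4, (-1,-2) for λ=2.
From the initial condition, c_1 = 10, c_2 = -7.
x(ln 2) = (10)(2^4)(-1) + (-7)(2^2)(-1) = -132.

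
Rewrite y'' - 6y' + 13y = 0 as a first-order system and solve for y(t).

y(t) = K_1e^(3t)cos(2t) + K_2e^(3t)sin(2t)

Let x_1 = y, x_2 = y'. Then x_1' = x_2 and x_2' = -13x_1 + 6x_2.
A = [[0,1],[-13,6]]; det(A-λI) = λ^2 - 6λ + 13.
Eigenvalues λ = 3 ± 2i.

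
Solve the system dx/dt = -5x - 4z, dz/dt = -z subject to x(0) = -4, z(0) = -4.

Coefficient matrix A = [[-5, -4], [0, -1]].
Characteristic polynomial det(A - λI) = λ^2 + 6λ + 5 = 0.
Eigenvalues λ = -5, -1.
For λ=-5: (A-λI) row 1 is [0, -4], so an eigenvector is (1, 0).
For λ=-1: (A-λI) row 1 is [-4, -4], so an eigenvector is (1, -1).
General solution: C_1e^(-5t)(1,0) + C_2e^(-t)(1,-1).
Applying x(0)=-4, z(0)=-4 gives C_1=-8, C_2=4.

x(t) = 4e^(-t) - 8e^(-5t), z(t) = -4e^(-t)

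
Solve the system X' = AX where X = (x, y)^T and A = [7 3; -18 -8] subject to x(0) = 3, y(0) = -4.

Coefficient matrix A = [[7, 3], [-18, -8]].
Characteristic polynomial det(A - λI) = λ^2 + λ - 2 = 0.
Eigenvalues λ = -2, 1.
For λ=-2: (A-λI) row 1 is [9, 3], so an eigenvector is (-1, 3).
For λ=1: (A-λI) row 1 is [6, 3], so an eigenvector is (1, -2).
General solution: C_1e^(-2t)(-1,3) + C_2e^(t)(1,-2).
Applying x(0)=3, y(0)=-4 gives C_1=2, C_2=5.

x(t) = 5e^(t) - 2e^(-2t), y(t) = -10e^(t) + 6e^(-2t)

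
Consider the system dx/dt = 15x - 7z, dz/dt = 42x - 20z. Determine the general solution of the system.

Coefficient matrix A = [[15, -7], [42, -20]].
Characteristic polynomial det(A - λI) = λ^2 + 5λ - 6 = 0.
Eigenvalues λ = 1, -6.
For λ=1: (A-λI) row 1 is [14, -7], so an eigenvector is (1, 2).
For λ=-6: (A-λI) row 1 is [21, -7], so an eigenvector is (-1, -3).
General solution: K_1e^(t)(1,2) + K_2e^(-6t)(-1,-3).

x(t) = K_1e^(t) - K_2e^(-6t), z(t) = 2K_1e^(t) - 3K_2e^(-6t)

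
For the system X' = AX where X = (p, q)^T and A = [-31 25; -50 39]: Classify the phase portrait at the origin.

A = [[-31,25],[-50,39]]; det(A-λI) = λ^2 - 8λ + 41.
λ = 4 ± 5i: positive real part.

unstable spiral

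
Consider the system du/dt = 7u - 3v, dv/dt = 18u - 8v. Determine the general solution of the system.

Coefficient matrix A = [[7, -3], [18, -8]].
Characteristic polynomial det(A - λI) = λ^2 + λ - 2 = 0.
Eigenvalues λ = 1, -2.
For λ=1: (A-λI) row 1 is [6, -3], so an eigenvector is (1, 2).
For λ=-2: (A-λI) row 1 is [9, -3], so an eigenvector is (-1, -3).
General solution: c_1e^(t)(1,2) + c_2e^(-2t)(-1,-3).

u(t) = c_1e^(t) - c_2e^(-2t), v(t) = 2c_1e^(t) - 3c_2e^(-2t)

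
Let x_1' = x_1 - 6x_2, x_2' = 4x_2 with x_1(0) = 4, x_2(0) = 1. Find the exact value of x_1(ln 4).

-488

A = [[1,-6],[0,4]]; eigenvalues λ = 1, 4.
Eigenvectors: (-1,0) for λ=1, (2,-1) for λ=4.
From the initial condition, c_1 = -6, c_2 = -1.
x_1(ln 4) = (-6)(4^1)(-1) + (-1)(4^4)(2) = -488.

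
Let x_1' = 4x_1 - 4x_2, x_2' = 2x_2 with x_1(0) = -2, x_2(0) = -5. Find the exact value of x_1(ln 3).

A = [[4,-4],[0,2]]; eigenvalues λ = 2, 4.
Eigenvectors: (-2,-1) for λ=2, (-1,0) for λ=4.
From the initial condition, c_1 = 5, c_2 = -8.
x_1(ln 3) = (5)(3^2)(-2) + (-8)(3^4)(-1) = 558.

558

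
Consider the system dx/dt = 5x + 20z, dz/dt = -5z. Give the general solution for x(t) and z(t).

Coefficient matrix A = [[5, 20], [0, -5]].
Characteristic polynomial det(A - λI) = λ^2 - 25 = 0.
Eigenvalues λ = 5, -5.
For λ=5: (A-λI) row 1 is [0, 20], so an eigenvector is (1, 0).
For λ=-5: (A-λI) row 1 is [10, 20], so an eigenvector is (-2, 1).
General solution: K_1e^(5t)(1,0) + K_2e^(-5t)(-2,1).

x(t) = K_1e^(5t) - 2K_2e^(-5t), z(t) = K_2e^(-5t)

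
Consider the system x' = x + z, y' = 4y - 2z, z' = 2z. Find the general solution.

Coefficient matrix A = [[1, 0, 1], [0, 4, -2], [0, 0, 2]].
det(A - λI) = 0 gives eigenvalues λ = 4, 1, 2.
For λ=4: eigenvector (0,1,0).
For λ=1: eigenvector (1,0,0).
For λ=2: eigenvector (1,1,1).
General solution: c_1e^(4t)(0,1,0) + c_2e^(t)(1,0,0) + c_3e^(2t)(1,1,1).

x(t) = c_2e^(t) + c_3e^(2t), y(t) = c_1e^(4t) + c_3e^(2t), z(t) = c_3e^(2t)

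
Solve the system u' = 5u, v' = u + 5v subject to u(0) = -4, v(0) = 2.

u(t) = -4e^(5t), v(t) = -4te^(5t) + 2e^(5t)

Coefficient matrix A = [[5, 0], [1, 5]].
Characteristic polynomial det(A - λI) = λ^2 - 10λ + 25 = 0.
Single eigenvalue λ = 5 with algebraic multiplicity 2.
Eigenvector v = (0,1); generalized eigenvector w with (A-λI)w=v is (1,-3).
General solution: e^(5t)[c_1·v + c_2·(t·v + w)].
Applying u(0)=-4, v(0)=2 gives c_1=-10, c_2=-4.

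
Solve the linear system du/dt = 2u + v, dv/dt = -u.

u(t) = -c_1e^(t) - c_2te^(t) - 2c_2e^(t), v(t) = c_1e^(t) + c_2te^(t) + c_2e^(t)

Coefficient matrix A = [[2, 1], [-1, 0]].
Characteristic polynomial det(A - λI) = λ^2 - 2λ + 1 = 0.
Single eigenvalue λ = 1 with algebraic multiplicity 2.
Eigenvector v = (-1,1); generalized eigenvector w with (A-λI)w=v is (-2,1).
General solution: e^(t)[c_1·v + c_2·(t·v + w)].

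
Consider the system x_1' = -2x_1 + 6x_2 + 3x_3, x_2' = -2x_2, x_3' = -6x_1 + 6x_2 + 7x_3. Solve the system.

x_1(t) = c_1e^(t) + c_2e^(4t) - 2c_3e^(-2t), x_2(t) = c_3e^(-2t), x_3(t) = c_1e^(t) + 2c_2e^(4t) - 2c_3e^(-2t)

Coefficient matrix A = [[-2, 6, 3], [0, -2, 0], [-6, 6, 7]].
det(A - λI) = 0 gives eigenvalues λ = 1, 4, -2.
For λ=1: eigenvector (1,0,1).
For λ=4: eigenvector (1,0,2).
For λ=-2: eigenvector (-2,1,-2).
General solution: c_1e^(t)(1,0,1) + c_2e^(4t)(1,0,2) + c_3e^(-2t)(-2,1,-2).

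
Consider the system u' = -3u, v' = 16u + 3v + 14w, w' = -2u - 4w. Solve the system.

Coefficient matrix A = [[-3, 0, 0], [16, 3, 14], [-2, 0, -4]].
det(A - λI) = 0 gives eigenvalues λ = -3, 3, -4.
For λ=-3: eigenvector (1,2,-2).
For λ=3: eigenvector (0,1,0).
For λ=-4: eigenvector (0,-2,1).
General solution: C_1e^(-3t)(1,2,-2) + C_2e^(3t)(0,1,0) + C_3e^(-4t)(0,-2,1).

u(t) = C_1e^(-3t), v(t) = 2C_1e^(-3t) + C_2e^(3t) - 2C_3e^(-4t), w(t) = -2C_1e^(-3t) + C_3e^(-4t)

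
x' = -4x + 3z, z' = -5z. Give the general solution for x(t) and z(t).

x(t) = K_1e^(-4t) + 3K_2e^(-5t), z(t) = -K_2e^(-5t)

Coefficient matrix A = [[-4, 3], [0, -5]].
Characteristic polynomial det(A - λI) = λ^2 + 9λ + 20 = 0.
Eigenvalues λ = -4, -5.
For λ=-4: (A-λI) row 1 is [0, 3], so an eigenvector is (1, 0).
For λ=-5: (A-λI) row 1 is [1, 3], so an eigenvector is (3, -1).
General solution: K_1e^(-4t)(1,0) + K_2e^(-5t)(3,-1).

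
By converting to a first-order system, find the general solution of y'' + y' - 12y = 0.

Let x_1 = y, x_2 = y'. Then x_1' = x_2 and x_2' = 12x_1 - x_2.
A = [[0,1],[12,-1]]; det(A-λI) = λ^2 + λ - 12.
Eigenvalues λ = 3, -4 with eigenvectors (1,3), (1,-4).

y(t) = K_1e^(3t) + K_2e^(-4t)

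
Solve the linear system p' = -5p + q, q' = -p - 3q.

p(t) = -c_1e^(-4t) - c_2te^(-4t) - c_2e^(-4t), q(t) = -c_1e^(-4t) - c_2te^(-4t) - 2c_2e^(-4t)

Coefficient matrix A = [[-5, 1], [-1, -3]].
Characteristic polynomial det(A - λI) = λ^2 + 8λ + 16 = 0.
Single eigenvalue λ = -4 with algebraic multiplicity 2.
Eigenvector v = (-1,-1); generalized eigenvector w with (A-λI)w=v is (-1,-2).
General solution: e^(-4t)[c_1·v + c_2·(t·v + w)].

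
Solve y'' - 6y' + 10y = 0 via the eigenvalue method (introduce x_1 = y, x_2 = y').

Let x_1 = y, x_2 = y'. Then x_1' = x_2 and x_2' = -10x_1 + 6x_2.
A = [[0,1],[-10,6]]; det(A-λI) = λ^2 - 6λ + 10.
Eigenvalues λ = 3 ± i.

y(t) = c_1e^(3t)cos(t) + c_2e^(3t)sin(t)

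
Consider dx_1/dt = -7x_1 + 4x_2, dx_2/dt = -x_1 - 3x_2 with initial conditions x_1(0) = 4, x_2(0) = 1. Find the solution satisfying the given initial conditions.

x_1(t) = -4te^(-5t) + 4e^(-5t), x_2(t) = -2te^(-5t) + e^(-5t)

Coefficient matrix A = [[-7, 4], [-1, -3]].
Characteristic polynomial det(A - λI) = λ^2 + 10λ + 25 = 0.
Single eigenvalue λ = -5 with algebraic multiplicity 2.
Eigenvector v = (2,1); generalized eigenvector w with (A-λI)w=v is (3,2).
General solution: e^(-5t)[c_1·v + c_2·(t·v + w)].
Applying x_1(0)=4, x_2(0)=1 gives c_1=5, c_2=-2.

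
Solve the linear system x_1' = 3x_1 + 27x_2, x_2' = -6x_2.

Coefficient matrix A = [[3, 27], [0, -6]].
Characteristic polynomial det(A - λI) = λ^2 + 3λ - 18 = 0.
Eigenvalues λ = -6, 3.
For λ=-6: (A-λI) row 1 is [9, 27], so an eigenvector is (3, -1).
For λ=3: (A-λI) row 1 is [0, 27], so an eigenvector is (1, 0).
General solution: C_1e^(-6t)(3,-1) + C_2e^(3t)(1,0).

x_1(t) = 3C_1e^(-6t) + C_2e^(3t), x_2(t) = -C_1e^(-6t)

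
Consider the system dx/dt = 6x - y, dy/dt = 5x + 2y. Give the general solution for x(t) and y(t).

x(t) = K_1e^(4t)cos(t) + K_2e^(4t)sin(t), y(t) = K_1e^(4t)sin(t) + 2K_1e^(4t)cos(t) + 2K_2e^(4t)sin(t) - K_2e^(4t)cos(t)

Coefficient matrix A = [[6, -1], [5, 2]].
Characteristic polynomial det(A - λI) = λ^2 - 8λ + 17 = 0.
Eigenvalues λ = 4 ± i (complex conjugate pair).
For λ=4+i: an eigenvector is (1,2) - i(0,1) = (1, 2 - i).
A real fundamental pair from Re and Im of e^((4+i)t)v: X_1 = e^(4t)(cos(t)·(1,2) + sin(t)·(0,1)), X_2 = e^(4t)(sin(t)·(1,2) - cos(t)·(0,1)).
General solution: K_1X_1 + K_2X_2.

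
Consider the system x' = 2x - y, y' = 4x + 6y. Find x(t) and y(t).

Coefficient matrix A = [[2, -1], [4, 6]].
Characteristic polynomial det(A - λI) = λ^2 - 8λ + 16 = 0.
Single eigenvalue λ = 4 with algebraic multiplicity 2.
Eigenvector v = (-1,2); generalized eigenvector w with (A-λI)w=v is (0,1).
General solution: e^(4t)[C_1·v + C_2·(t·v + w)].

x(t) = -C_1e^(4t) - C_2te^(4t), y(t) = 2C_1e^(4t) + 2C_2te^(4t) + C_2e^(4t)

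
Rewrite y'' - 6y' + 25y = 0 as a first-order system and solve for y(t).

y(t) = c_1e^(3t)cos(4t) + c_2e^(3t)sin(4t)

Let x_1 = y, x_2 = y'. Then x_1' = x_2 and x_2' = -25x_1 + 6x_2.
A = [[0,1],[-25,6]]; det(A-λI) = λ^2 - 6λ + 25.
Eigenvalues λ = 3 ± 4i.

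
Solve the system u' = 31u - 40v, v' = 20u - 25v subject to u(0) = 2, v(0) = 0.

Coefficient matrix A = [[31, -40], [20, -25]].
Characteristic polynomial det(A - λI) = λ^2 - 6λ + 25 = 0.
Eigenvalues λ = 3 ± 4i (complex conjugate pair).
For λ=3+4i: an eigenvector is (-3,-2) - i(-1,-1) = (-3 + i, -2 + i).
A real fundamental pair from Re and Im of e^((3+4i)t)v: X_1 = e^(3t)(cos(4t)·(-3,-2) + sin(4t)·(-1,-1)), X_2 = e^(3t)(sin(4t)·(-3,-2) - cos(4t)·(-1,-1)).
General solution: K_1X_1 + K_2X_2.
Applying u(0)=2, v(0)=0 gives K_1=-2, K_2=-4.

u(t) = 14e^(3t)sin(4t) + 2e^(3t)cos(4t), v(t) = 10e^(3t)sin(4t)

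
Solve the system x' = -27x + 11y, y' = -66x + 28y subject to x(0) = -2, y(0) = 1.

Coefficient matrix A = [[-27, 11], [-66, 28]].
Characteristic polynomial det(A - λI) = λ^2 - λ - 30 = 0.
Eigenvalues λ = 6, -5.
For λ=6: (A-λI) row 1 is [-33, 11], so an eigenvector is (-1, -3).
For λ=-5: (A-λI) row 1 is [-22, 11], so an eigenvector is (1, 2).
General solution: C_1e^(6t)(-1,-3) + C_2e^(-5t)(1,2).
Applying x(0)=-2, y(0)=1 gives C_1=-5, C_2=-7.

x(t) = 5e^(6t) - 7e^(-5t), y(t) = 15e^(6t) - 14e^(-5t)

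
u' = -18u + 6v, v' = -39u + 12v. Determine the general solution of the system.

u(t) = -K_1e^(-3t)sin(3t) + K_1e^(-3t)cos(3t) + K_2e^(-3t)sin(3t) + K_2e^(-3t)cos(3t), v(t) = -3K_1e^(-3t)sin(3t) + 2K_1e^(-3t)cos(3t) + 2K_2e^(-3t)sin(3t) + 3K_2e^(-3t)cos(3t)

Coefficient matrix A = [[-18, 6], [-39, 12]].
Characteristic polynomial det(A - λI) = λ^2 + 6λ + 18 = 0.
Eigenvalues λ = -3 ± 3i (complex conjugate pair).
For λ=-3+3i: an eigenvector is (1,2) - i(-1,-3) = (1 + i, 2 + 3i).
A real fundamental pair from Re and Im of e^((-3+3i)t)v: X_1 = e^(-3t)(cos(3t)·(1,2) + sin(3t)·(-1,-3)), X_2 = e^(-3t)(sin(3t)·(1,2) - cos(3t)·(-1,-3)).
General solution: K_1X_1 + K_2X_2.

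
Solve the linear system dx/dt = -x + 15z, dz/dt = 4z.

Coefficient matrix A = [[-1, 15], [0, 4]].
Characteristic polynomial det(A - λI) = λ^2 - 3λ - 4 = 0.
Eigenvalues λ = -1, 4.
For λ=-1: (A-λI) row 1 is [0, 15], so an eigenvector is (1, 0).
For λ=4: (A-λI) row 1 is [-5, 15], so an eigenvector is (3, 1).
General solution: K_1e^(-t)(1,0) + K_2e^(4t)(3,1).

x(t) = K_1e^(-t) + 3K_2e^(4t), z(t) = K_2e^(4t)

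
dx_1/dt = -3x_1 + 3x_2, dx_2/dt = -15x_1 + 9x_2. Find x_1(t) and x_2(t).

Coefficient matrix A = [[-3, 3], [-15, 9]].
Characteristic polynomial det(A - λI) = λ^2 - 6λ + 18 = 0.
Eigenvalues λ = 3 ± 3i (complex conjugate pair).
For λ=3+3i: an eigenvector is (1,2) - i(0,-1) = (1, 2 + i).
A real fundamental pair from Re and Im of e^((3+3i)t)v: X_1 = e^(3t)(cos(3t)·(1,2) + sin(3t)·(0,-1)), X_2 = e^(3t)(sin(3t)·(1,2) - cos(3t)·(0,-1)).
General solution: K_1X_1 + K_2X_2.

x_1(t) = K_1e^(3t)cos(3t) + K_2e^(3t)sin(3t), x_2(t) = -K_1e^(3t)sin(3t) + 2K_1e^(3t)cos(3t) + 2K_2e^(3t)sin(3t) + K_2e^(3t)cos(3t)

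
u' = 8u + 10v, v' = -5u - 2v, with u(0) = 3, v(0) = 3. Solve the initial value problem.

u(t) = 9e^(3t)sin(5t) + 3e^(3t)cos(5t), v(t) = -6e^(3t)sin(5t) + 3e^(3t)cos(5t)

Coefficient matrix A = [[8, 10], [-5, -2]].
Characteristic polynomial det(A - λI) = λ^2 - 6λ + 34 = 0.
Eigenvalues λ = 3 ± 5i (complex conjugate pair).
For λ=3+5i: an eigenvector is (-1,1) - i(1,0) = (-1 - i, 1).
A real fundamental pair from Re and Im of e^((3+5i)t)v: X_1 = e^(3t)(cos(5t)·(-1,1) + sin(5t)·(1,0)), X_2 = e^(3t)(sin(5t)·(-1,1) - cos(5t)·(1,0)).
General solution: c_1X_1 + c_2X_2.
Applying u(0)=3, v(0)=3 gives c_1=3, c_2=-6.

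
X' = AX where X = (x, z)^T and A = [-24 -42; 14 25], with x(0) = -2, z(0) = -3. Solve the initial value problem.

x(t) = 24e^(4t) - 26e^(-3t), z(t) = -16e^(4t) + 13e^(-3t)

Coefficient matrix A = [[-24, -42], [14, 25]].
Characteristic polynomial det(A - λI) = λ^2 - λ - 12 = 0.
Eigenvalues λ = -3, 4.
For λ=-3: (A-λI) row 1 is [-21, -42], so an eigenvector is (2, -1).
For λ=4: (A-λI) row 1 is [-28, -42], so an eigenvector is (-3, 2).
General solution: K_1e^(-3t)(2,-1) + K_2e^(4t)(-3,2).
Applying x(0)=-2, z(0)=-3 gives K_1=-13, K_2=-8.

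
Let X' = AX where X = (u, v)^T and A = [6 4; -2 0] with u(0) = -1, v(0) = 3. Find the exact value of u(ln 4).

A = [[6,4],[-2,0]]; eigenvalues λ = 4, 2.
Eigenvectors: (-2,1) for λ=4, (-1,1) for λ=2.
From the initial condition, c_1 = -2, c_2 = 5.
u(ln 4) = (-2)(4^4)(-2) + (5)(4^2)(-1) = 944.

944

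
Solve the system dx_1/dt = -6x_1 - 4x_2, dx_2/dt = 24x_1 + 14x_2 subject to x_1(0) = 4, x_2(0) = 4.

Coefficient matrix A = [[-6, -4], [24, 14]].
Characteristic polynomial det(A - λI) = λ^2 - 8λ + 12 = 0.
Eigenvalues λ = 6, 2.
For λ=6: (A-λI) row 1 is [-12, -4], so an eigenvector is (1, -3).
For λ=2: (A-λI) row 1 is [-8, -4], so an eigenvector is (1, -2).
General solution: K_1e^(6t)(1,-3) + K_2e^(2t)(1,-2).
Applying x_1(0)=4, x_2(0)=4 gives K_1=-12, K_2=16.

x_1(t) = -12e^(6t) + 16e^(2t), x_2(t) = 36e^(6t) - 32e^(2t)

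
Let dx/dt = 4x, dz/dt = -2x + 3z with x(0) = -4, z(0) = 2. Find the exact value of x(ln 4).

-1024

A = [[4,0],[-2,3]]; eigenvalues λ = 3, 4.
Eigenvectors: (0,-1) for λ=3, (1,-2) for λ=4.
From the initial condition, c_1 = 6, c_2 = -4.
x(ln 4) = (6)(4^3)(0) + (-4)(4^4)(1) = -1024.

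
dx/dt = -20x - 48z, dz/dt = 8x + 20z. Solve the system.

x(t) = -2C_1e^(4t) + 3C_2e^(-4t), z(t) = C_1e^(4t) - C_2e^(-4t)

Coefficient matrix A = [[-20, -48], [8, 20]].
Characteristic polynomial det(A - λI) = λ^2 - 16 = 0.
Eigenvalues λ = 4, -4.
For λ=4: (A-λI) row 1 is [-24, -48], so an eigenvector is (-2, 1).
For λ=-4: (A-λI) row 1 is [-16, -48], so an eigenvector is (3, -1).
General solution: C_1e^(4t)(-2,1) + C_2e^(-4t)(3,-1).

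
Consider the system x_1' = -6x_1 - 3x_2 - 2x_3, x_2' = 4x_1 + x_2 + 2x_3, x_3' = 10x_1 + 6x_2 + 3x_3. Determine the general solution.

Coefficient matrix A = [[-6, -3, -2], [4, 1, 2], [10, 6, 3]].
det(A - λI) = 0 gives eigenvalues λ = 1, -1, -2.
For λ=1: eigenvector (-1,1,2).
For λ=-1: eigenvector (-1,1,1).
For λ=-2: eigenvector (1,0,-2).
General solution: K_1e^(t)(-1,1,2) + K_2e^(-t)(-1,1,1) + K_3e^(-2t)(1,0,-2).

x_1(t) = -K_1e^(t) - K_2e^(-t) + K_3e^(-2t), x_2(t) = K_1e^(t) + K_2e^(-t), x_3(t) = 2K_1e^(t) + K_2e^(-t) - 2K_3e^(-2t)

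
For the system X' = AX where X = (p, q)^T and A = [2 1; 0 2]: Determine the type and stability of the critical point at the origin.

A = [[2,1],[0,2]]; det(A-λI) = λ^2 - 4λ + 4.
repeated λ = 2 with a single eigenvector.

unstable improper node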